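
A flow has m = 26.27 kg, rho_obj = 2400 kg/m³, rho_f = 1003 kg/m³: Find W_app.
Formula: W_{app} = mg\left(1 - \frac{\rho_f}{\rho_{obj}}\right)
W_app = 26.27·9.81·(1 − 1003/2400) = 150 N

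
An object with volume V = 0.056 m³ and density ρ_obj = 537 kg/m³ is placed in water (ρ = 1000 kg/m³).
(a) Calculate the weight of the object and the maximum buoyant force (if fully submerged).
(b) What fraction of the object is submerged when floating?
(a) W=rho_obj*g*V=537*9.81*0.056=295.0 N; F_B(max)=rho*g*V=1000*9.81*0.056=549.4 N
(b) Floating fraction=rho_obj/rho=537/1000=0.537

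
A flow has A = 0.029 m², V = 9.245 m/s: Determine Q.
Formula: Q = A V
Q = 0.029·9.245·1000 = 268.1 L/s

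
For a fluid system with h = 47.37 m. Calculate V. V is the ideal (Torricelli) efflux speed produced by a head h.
Formula: V = \sqrt{2 g h}
V = √(2·9.81·47.37) = 30.49 m/s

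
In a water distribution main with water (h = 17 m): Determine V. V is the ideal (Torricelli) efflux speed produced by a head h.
Formula: V = \sqrt{2 g h}
V = √(2·9.81·17) = 18.26 m/s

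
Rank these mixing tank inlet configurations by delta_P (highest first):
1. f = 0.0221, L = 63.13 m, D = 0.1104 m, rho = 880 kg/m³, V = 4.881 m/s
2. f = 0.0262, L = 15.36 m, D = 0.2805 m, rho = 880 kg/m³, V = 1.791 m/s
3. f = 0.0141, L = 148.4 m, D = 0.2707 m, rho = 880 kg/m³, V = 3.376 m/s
Case 1: delta_P = 132.5 kPa
Case 2: delta_P = 2.025 kPa
Case 3: delta_P = 38.76 kPa
Ranking (highest first): 1, 3, 2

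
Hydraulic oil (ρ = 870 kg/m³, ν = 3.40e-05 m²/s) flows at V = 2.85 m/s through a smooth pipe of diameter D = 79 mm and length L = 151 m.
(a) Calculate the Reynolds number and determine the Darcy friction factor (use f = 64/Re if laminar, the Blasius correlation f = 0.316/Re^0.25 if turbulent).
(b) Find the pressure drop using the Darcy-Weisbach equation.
(a) Re = V·D/ν = 2.85·0.079/3.40e-05 = 6622.1 → turbulent (Re > 4000); f = 0.316/Re^0.25 = 0.316/6622.1^0.25 = 0.03503
(b) Darcy-Weisbach: ΔP = f·(L/D)·½ρV²/1000 = 0.03503·(151/0.079)·½·870·2.85²/1000 = 236.6 kPa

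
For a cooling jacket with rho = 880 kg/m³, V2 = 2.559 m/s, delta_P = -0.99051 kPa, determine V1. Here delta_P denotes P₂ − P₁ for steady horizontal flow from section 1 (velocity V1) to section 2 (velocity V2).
Formula: \Delta P = \frac{1}{2} \rho (V_1^2 - V_2^2)
Substituting knowns: -0.99051 = 0.5·880·(V1² − 2.559²)/1000
Solving for V1: V1 = √(2.559² + 2·(-0.99051·1000)/880) = 2.073 m/s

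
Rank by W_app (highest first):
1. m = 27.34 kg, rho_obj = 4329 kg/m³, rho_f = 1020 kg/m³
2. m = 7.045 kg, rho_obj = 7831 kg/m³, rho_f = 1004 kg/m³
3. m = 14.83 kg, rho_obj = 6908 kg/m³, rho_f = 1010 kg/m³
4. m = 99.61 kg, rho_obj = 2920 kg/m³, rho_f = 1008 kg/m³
Case 1: W_app = 205 N
Case 2: W_app = 60.25 N
Case 3: W_app = 124.2 N
Case 4: W_app = 639.8 N
Ranking (highest first): 4, 1, 3, 2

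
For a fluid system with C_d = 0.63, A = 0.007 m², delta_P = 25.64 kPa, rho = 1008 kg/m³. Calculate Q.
Formula: Q = C_d A \sqrt{\frac{2 \Delta P}{\rho}}
Q = 0.63·0.007·√(2·(25.64·1000)/1008)·1000 = 31.45 L/s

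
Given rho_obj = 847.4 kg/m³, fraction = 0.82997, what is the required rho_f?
Formula: f_{sub} = \frac{\rho_{obj}}{\rho_f}
Substituting knowns: 0.82997 = 847.4/rho_f
Solving for rho_f: rho_f = 847.4/0.82997 = 1021 kg/m³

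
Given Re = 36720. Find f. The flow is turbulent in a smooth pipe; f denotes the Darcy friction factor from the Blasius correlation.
Formula: f = \frac{0.316}{Re^{0.25}}
f = 0.316/36720^0.25 = 0.02283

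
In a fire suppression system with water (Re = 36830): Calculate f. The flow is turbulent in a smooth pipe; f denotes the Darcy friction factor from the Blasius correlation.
Formula: f = \frac{0.316}{Re^{0.25}}
f = 0.316/36830^0.25 = 0.02281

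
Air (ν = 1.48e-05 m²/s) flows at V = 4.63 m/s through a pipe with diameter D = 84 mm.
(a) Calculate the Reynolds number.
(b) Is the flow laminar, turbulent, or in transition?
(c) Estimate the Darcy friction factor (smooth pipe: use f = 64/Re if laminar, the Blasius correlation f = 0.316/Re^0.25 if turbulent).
(a) Re = V·D/ν = 4.63·0.084/1.48e-05 = 26278
(b) Flow regime: turbulent (Re > 4000)
(c) Friction factor: f = 0.316/Re^0.25 = 0.316/26278^0.25 = 0.02482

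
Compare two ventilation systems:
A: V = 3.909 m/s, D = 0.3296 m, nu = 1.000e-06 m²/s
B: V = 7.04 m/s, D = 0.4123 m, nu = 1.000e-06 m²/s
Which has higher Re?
Re(A) = 1.288e+06, Re(B) = 2.903e+06. Answer: B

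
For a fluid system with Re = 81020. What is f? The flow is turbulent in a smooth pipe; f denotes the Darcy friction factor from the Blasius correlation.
Formula: f = \frac{0.316}{Re^{0.25}}
f = 0.316/81020^0.25 = 0.01873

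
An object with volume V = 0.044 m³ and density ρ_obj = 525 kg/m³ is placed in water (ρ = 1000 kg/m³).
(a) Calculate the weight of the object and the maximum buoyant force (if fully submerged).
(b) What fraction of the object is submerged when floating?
(a) W=rho_obj*g*V=525*9.81*0.044=226.6 N; F_B(max)=rho*g*V=1000*9.81*0.044=431.6 N
(b) Floating fraction=rho_obj/rho=525/1000=0.525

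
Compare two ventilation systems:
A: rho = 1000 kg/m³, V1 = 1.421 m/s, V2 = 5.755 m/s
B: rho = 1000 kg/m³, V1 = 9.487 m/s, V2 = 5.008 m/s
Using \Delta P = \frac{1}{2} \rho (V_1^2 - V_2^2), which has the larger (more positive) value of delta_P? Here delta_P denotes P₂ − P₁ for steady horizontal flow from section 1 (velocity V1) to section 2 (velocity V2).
delta_P(A) = -15.55 kPa, delta_P(B) = 32.46 kPa. Answer: B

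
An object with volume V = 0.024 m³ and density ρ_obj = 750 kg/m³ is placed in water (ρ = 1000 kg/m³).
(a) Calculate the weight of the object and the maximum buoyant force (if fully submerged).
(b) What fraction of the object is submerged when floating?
(a) W=rho_obj*g*V=750*9.81*0.024=176.6 N; F_B(max)=rho*g*V=1000*9.81*0.024=235.4 N
(b) Floating fraction=rho_obj/rho=750/1000=0.750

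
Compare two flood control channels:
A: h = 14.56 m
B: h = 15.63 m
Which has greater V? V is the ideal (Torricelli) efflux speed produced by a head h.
V(A) = 16.9 m/s, V(B) = 17.51 m/s. Answer: B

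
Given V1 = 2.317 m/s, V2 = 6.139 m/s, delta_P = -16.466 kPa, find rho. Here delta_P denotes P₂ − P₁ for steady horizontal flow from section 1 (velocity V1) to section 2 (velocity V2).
Formula: \Delta P = \frac{1}{2} \rho (V_1^2 - V_2^2)
Substituting knowns: -16.466 = 0.5·rho·(2.317² − 6.139²)/1000
Solving for rho: rho = 2·(-16.466·1000)/(2.317² − 6.139²) = 1019 kg/m³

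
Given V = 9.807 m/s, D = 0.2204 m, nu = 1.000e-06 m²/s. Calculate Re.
Formula: Re = \frac{V D}{\nu}
Re = 9.807·0.2204/1.000e-06 = 2.161e+06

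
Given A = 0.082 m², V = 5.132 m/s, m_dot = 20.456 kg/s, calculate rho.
Formula: \dot{m} = \rho A V
Substituting knowns: 20.456 = rho·0.082·5.132
Solving for rho: rho = 20.456/(0.082·5.132) = 48.61 kg/m³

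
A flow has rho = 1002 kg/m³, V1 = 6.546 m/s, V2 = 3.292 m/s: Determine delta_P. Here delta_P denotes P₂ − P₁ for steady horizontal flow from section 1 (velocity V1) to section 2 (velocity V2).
Formula: \Delta P = \frac{1}{2} \rho (V_1^2 - V_2^2)
delta_P = 0.5·1002·(6.546² − 3.292²)/1000 = 16.04 kPa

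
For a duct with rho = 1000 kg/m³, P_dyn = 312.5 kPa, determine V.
Formula: P_{dyn} = \frac{1}{2} \rho V^2
Substituting knowns: 312.5 = 0.5·1000·V²/1000
Solving for V: V = √(2·(312.5·1000)/1000) = 25 m/s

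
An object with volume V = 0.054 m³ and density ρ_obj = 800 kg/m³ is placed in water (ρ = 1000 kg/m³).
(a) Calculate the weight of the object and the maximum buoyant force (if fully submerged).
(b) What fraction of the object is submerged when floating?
(a) W=rho_obj*g*V=800*9.81*0.054=423.8 N; F_B(max)=rho*g*V=1000*9.81*0.054=529.7 N
(b) Floating fraction=rho_obj/rho=800/1000=0.800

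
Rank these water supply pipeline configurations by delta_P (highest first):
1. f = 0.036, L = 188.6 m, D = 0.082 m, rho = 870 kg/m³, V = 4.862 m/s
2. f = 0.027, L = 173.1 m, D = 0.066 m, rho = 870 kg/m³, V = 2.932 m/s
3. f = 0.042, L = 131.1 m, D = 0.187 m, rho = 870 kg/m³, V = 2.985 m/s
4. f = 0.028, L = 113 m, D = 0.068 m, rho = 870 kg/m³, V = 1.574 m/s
Case 1: delta_P = 851.4 kPa
Case 2: delta_P = 264.8 kPa
Case 3: delta_P = 114.1 kPa
Case 4: delta_P = 50.14 kPa
Ranking (highest first): 1, 2, 3, 4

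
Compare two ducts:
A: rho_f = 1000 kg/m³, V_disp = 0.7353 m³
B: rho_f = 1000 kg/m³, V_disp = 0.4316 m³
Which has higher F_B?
F_B(A) = 7213 N, F_B(B) = 4234 N. Answer: A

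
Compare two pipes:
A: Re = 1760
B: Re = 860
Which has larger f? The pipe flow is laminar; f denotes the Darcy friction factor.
f(A) = 0.03636, f(B) = 0.07442. Answer: B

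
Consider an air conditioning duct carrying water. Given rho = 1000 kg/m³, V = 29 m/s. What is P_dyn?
Formula: P_{dyn} = \frac{1}{2} \rho V^2
P_dyn = 0.5·1000·29²/1000 = 420.5 kPa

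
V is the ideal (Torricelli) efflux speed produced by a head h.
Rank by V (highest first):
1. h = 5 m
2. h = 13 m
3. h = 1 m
Case 1: V = 9.905 m/s
Case 2: V = 15.97 m/s
Case 3: V = 4.429 m/s
Ranking (highest first): 2, 1, 3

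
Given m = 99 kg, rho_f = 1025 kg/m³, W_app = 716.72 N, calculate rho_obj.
Formula: W_{app} = mg\left(1 - \frac{\rho_f}{\rho_{obj}}\right)
Substituting knowns: 716.72 = 99·9.81·(1 − 1025/rho_obj)
Solving for rho_obj: rho_obj = 1025/(1 − 716.72/(99·9.81)) = 3912 kg/m³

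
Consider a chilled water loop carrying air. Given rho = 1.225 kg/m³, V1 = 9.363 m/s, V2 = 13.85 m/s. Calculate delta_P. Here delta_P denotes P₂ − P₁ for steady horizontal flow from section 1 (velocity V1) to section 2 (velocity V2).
Formula: \Delta P = \frac{1}{2} \rho (V_1^2 - V_2^2)
delta_P = 0.5·1.225·(9.363² − 13.85²)/1000 = -0.0638 kPa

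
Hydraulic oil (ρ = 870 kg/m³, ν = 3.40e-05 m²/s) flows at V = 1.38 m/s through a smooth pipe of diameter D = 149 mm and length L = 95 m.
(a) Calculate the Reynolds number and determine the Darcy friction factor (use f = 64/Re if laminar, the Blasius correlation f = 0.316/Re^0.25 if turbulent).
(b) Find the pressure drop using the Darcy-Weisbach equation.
(a) Re = V·D/ν = 1.38·0.149/3.40e-05 = 6047.6 → turbulent (Re > 4000); f = 0.316/Re^0.25 = 0.316/6047.6^0.25 = 0.035834
(b) Darcy-Weisbach: ΔP = f·(L/D)·½ρV²/1000 = 0.035834·(95/0.149)·½·870·1.38²/1000 = 18.93 kPa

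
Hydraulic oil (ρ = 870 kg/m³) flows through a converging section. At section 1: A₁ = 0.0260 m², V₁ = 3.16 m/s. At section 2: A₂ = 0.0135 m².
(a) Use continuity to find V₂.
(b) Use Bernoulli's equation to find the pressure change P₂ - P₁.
(a) Continuity: A₁V₁=A₂V₂ -> V₂=A₁V₁/A₂=0.0260*3.16/0.0135=6.09 m/s
(b) Bernoulli: P₂-P₁=0.5*rho*(V₁^2-V₂^2)/1000=0.5*870*(3.16^2-6.09^2)/1000=-11.79 kPa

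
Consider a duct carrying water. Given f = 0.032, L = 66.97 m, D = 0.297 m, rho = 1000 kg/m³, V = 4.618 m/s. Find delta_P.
Formula: \Delta P = f \frac{L}{D} \frac{\rho V^2}{2}
delta_P = 0.032·(66.97/0.297)·0.5·1000·4.618²/1000 = 76.94 kPa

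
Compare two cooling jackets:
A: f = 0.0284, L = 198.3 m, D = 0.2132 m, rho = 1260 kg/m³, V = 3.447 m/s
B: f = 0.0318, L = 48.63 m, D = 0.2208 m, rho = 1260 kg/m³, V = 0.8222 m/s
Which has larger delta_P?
delta_P(A) = 197.7 kPa, delta_P(B) = 2.983 kPa. Answer: A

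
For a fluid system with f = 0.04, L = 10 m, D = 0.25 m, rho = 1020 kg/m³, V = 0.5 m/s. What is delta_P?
Formula: \Delta P = f \frac{L}{D} \frac{\rho V^2}{2}
delta_P = 0.04·(10/0.25)·0.5·1020·0.5²/1000 = 0.204 kPa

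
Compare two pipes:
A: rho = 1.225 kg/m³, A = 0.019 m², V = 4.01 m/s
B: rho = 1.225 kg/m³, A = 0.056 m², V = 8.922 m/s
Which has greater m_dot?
m_dot(A) = 0.09333 kg/s, m_dot(B) = 0.612 kg/s. Answer: B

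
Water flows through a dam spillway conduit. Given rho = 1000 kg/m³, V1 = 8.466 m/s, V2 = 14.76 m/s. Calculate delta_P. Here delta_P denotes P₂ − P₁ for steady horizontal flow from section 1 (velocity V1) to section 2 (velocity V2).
Formula: \Delta P = \frac{1}{2} \rho (V_1^2 - V_2^2)
delta_P = 0.5·1000·(8.466² − 14.76²)/1000 = -73.09 kPa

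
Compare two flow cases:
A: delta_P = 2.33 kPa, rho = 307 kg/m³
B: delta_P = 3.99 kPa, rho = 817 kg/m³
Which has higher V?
V(A) = 3.896 m/s, V(B) = 3.125 m/s. Answer: A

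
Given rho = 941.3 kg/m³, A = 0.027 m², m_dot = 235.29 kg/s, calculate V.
Formula: \dot{m} = \rho A V
Substituting knowns: 235.29 = 941.3·0.027·V
Solving for V: V = 235.29/(941.3·0.027) = 9.258 m/s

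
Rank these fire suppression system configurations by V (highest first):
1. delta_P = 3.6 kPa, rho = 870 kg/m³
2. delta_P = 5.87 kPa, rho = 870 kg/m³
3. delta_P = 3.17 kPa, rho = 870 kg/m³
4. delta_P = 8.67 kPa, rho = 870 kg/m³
Case 1: V = 2.877 m/s
Case 2: V = 3.673 m/s
Case 3: V = 2.7 m/s
Case 4: V = 4.464 m/s
Ranking (highest first): 4, 2, 1, 3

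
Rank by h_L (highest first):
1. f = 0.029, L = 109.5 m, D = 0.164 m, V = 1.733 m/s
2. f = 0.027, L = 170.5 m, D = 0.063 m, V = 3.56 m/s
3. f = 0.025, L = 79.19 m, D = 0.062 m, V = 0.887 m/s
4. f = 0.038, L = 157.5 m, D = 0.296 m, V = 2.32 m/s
Case 1: h_L = 2.964 m
Case 2: h_L = 47.2 m
Case 3: h_L = 1.28 m
Case 4: h_L = 5.547 m
Ranking (highest first): 2, 4, 1, 3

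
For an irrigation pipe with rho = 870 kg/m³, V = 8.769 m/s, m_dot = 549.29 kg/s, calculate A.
Formula: \dot{m} = \rho A V
Substituting knowns: 549.29 = 870·A·8.769
Solving for A: A = 549.29/(870·8.769) = 0.072 m²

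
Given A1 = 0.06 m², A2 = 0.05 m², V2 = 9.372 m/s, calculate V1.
Formula: V_2 = \frac{A_1 V_1}{A_2}
Substituting knowns: 9.372 = 0.06·V1/0.05
Solving for V1: V1 = 9.372·0.05/0.06 = 7.81 m/s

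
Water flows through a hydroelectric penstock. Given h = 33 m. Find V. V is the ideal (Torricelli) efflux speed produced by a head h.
Formula: V = \sqrt{2 g h}
V = √(2·9.81·33) = 25.45 m/s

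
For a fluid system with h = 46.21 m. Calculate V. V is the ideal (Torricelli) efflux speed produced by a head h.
Formula: V = \sqrt{2 g h}
V = √(2·9.81·46.21) = 30.11 m/s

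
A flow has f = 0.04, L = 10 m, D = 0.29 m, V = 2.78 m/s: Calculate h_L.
Formula: h_L = f \frac{L}{D} \frac{V^2}{2g}
h_L = 0.04·(10/0.29)·2.78²/(2·9.81) = 0.5433 m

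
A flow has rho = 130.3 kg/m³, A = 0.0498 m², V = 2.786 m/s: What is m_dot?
Formula: \dot{m} = \rho A V
m_dot = 130.3·0.0498·2.786 = 18.08 kg/s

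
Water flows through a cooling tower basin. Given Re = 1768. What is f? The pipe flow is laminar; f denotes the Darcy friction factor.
Formula: f = \frac{64}{Re}
f = 64/1768 = 0.0362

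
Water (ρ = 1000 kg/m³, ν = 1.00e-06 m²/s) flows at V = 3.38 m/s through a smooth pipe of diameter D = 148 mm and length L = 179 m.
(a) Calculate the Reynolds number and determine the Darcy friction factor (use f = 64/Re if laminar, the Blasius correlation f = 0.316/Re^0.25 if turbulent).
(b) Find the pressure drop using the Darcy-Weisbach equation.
(a) Re = V·D/ν = 3.38·0.148/1.00e-06 = 500240 → turbulent (Re > 4000); f = 0.316/Re^0.25 = 0.316/500240^0.25 = 0.011882 (Blasius is strictly valid for Re ≲ 1e5; used here as the smooth-pipe estimate the problem specifies)
(b) Darcy-Weisbach: ΔP = f·(L/D)·½ρV²/1000 = 0.011882·(179/0.148)·½·1000·3.38²/1000 = 82.09 kPa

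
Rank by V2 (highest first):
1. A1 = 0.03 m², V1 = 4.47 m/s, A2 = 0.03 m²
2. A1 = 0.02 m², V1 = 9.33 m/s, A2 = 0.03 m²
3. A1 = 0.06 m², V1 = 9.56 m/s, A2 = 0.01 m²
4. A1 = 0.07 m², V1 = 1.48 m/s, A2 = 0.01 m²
Case 1: V2 = 4.47 m/s
Case 2: V2 = 6.22 m/s
Case 3: V2 = 57.36 m/s
Case 4: V2 = 10.36 m/s
Ranking (highest first): 3, 4, 2, 1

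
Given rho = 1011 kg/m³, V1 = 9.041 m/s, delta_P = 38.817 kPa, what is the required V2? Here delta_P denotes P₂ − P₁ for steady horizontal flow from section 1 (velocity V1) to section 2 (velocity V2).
Formula: \Delta P = \frac{1}{2} \rho (V_1^2 - V_2^2)
Substituting knowns: 38.817 = 0.5·1011·(9.041² − V2²)/1000
Solving for V2: V2 = √(9.041² − 2·(38.817·1000)/1011) = 2.225 m/s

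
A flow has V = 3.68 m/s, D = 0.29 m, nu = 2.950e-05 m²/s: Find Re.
Formula: Re = \frac{V D}{\nu}
Re = 3.68·0.29/2.950e-05 = 36176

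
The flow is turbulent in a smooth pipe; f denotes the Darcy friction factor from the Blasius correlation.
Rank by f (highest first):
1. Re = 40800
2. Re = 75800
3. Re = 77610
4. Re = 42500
Case 1: f = 0.02223
Case 2: f = 0.01904
Case 3: f = 0.01893
Case 4: f = 0.02201
Ranking (highest first): 1, 4, 2, 3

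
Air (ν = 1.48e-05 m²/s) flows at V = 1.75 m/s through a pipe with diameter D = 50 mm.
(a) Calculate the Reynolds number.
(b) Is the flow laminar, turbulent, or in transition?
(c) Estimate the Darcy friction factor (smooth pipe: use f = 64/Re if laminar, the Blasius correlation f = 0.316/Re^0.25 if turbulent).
(a) Re = V·D/ν = 1.75·0.05/1.48e-05 = 5912.2
(b) Flow regime: turbulent (Re > 4000)
(c) Friction factor: f = 0.316/Re^0.25 = 0.316/5912.2^0.25 = 0.03604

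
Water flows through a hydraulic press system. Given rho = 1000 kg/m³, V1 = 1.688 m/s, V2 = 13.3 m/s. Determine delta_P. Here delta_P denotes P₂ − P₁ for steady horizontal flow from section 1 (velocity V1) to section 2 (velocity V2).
Formula: \Delta P = \frac{1}{2} \rho (V_1^2 - V_2^2)
delta_P = 0.5·1000·(1.688² − 13.3²)/1000 = -87.02 kPa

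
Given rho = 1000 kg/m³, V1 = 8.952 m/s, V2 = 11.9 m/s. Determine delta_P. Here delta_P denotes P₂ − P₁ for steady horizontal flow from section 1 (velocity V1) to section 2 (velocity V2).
Formula: \Delta P = \frac{1}{2} \rho (V_1^2 - V_2^2)
delta_P = 0.5·1000·(8.952² − 11.9²)/1000 = -30.74 kPa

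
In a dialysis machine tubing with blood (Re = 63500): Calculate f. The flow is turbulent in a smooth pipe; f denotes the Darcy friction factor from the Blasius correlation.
Formula: f = \frac{0.316}{Re^{0.25}}
f = 0.316/63500^0.25 = 0.01991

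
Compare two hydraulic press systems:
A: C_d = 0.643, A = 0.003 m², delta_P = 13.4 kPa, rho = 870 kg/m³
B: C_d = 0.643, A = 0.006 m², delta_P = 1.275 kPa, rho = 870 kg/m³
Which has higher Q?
Q(A) = 10.71 L/s, Q(B) = 6.605 L/s. Answer: A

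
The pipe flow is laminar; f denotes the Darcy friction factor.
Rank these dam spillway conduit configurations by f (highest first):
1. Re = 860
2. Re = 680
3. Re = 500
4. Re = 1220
Case 1: f = 0.07442
Case 2: f = 0.09412
Case 3: f = 0.128
Case 4: f = 0.05246
Ranking (highest first): 3, 2, 1, 4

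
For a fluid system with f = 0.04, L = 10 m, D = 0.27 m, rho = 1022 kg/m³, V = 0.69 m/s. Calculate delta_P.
Formula: \Delta P = f \frac{L}{D} \frac{\rho V^2}{2}
delta_P = 0.04·(10/0.27)·0.5·1022·0.69²/1000 = 0.3604 kPa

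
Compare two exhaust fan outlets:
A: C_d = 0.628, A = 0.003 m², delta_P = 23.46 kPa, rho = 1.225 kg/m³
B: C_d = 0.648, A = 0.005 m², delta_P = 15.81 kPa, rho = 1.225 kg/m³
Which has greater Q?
Q(A) = 368.7 L/s, Q(B) = 520.5 L/s. Answer: B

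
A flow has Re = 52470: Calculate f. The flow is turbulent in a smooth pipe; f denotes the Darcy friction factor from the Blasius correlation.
Formula: f = \frac{0.316}{Re^{0.25}}
f = 0.316/52470^0.25 = 0.02088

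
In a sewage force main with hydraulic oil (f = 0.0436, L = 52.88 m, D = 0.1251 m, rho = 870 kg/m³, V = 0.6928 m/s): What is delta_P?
Formula: \Delta P = f \frac{L}{D} \frac{\rho V^2}{2}
delta_P = 0.0436·(52.88/0.1251)·0.5·870·0.6928²/1000 = 3.848 kPa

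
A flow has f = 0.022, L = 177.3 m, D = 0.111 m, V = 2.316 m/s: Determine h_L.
Formula: h_L = f \frac{L}{D} \frac{V^2}{2g}
h_L = 0.022·(177.3/0.111)·2.316²/(2·9.81) = 9.607 m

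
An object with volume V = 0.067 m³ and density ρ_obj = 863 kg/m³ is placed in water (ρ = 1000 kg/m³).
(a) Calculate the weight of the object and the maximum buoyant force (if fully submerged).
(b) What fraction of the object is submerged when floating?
(a) W=rho_obj*g*V=863*9.81*0.067=567.2 N; F_B(max)=rho*g*V=1000*9.81*0.067=657.3 N
(b) Floating fraction=rho_obj/rho=863/1000=0.863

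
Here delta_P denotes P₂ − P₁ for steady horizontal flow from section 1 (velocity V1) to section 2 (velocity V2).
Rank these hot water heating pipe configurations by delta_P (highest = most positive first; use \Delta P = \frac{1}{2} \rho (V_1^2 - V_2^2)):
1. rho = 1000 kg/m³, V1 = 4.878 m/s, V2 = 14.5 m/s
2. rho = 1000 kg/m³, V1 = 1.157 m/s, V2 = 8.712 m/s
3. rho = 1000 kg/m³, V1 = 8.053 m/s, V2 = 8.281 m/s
Case 1: delta_P = -93.23 kPa
Case 2: delta_P = -37.28 kPa
Case 3: delta_P = -1.862 kPa
Ranking (highest first): 3, 2, 1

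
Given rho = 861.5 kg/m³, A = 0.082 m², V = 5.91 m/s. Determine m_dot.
Formula: \dot{m} = \rho A V
m_dot = 861.5·0.082·5.91 = 417.5 kg/s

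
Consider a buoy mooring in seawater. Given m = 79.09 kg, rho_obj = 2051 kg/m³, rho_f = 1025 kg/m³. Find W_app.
Formula: W_{app} = mg\left(1 - \frac{\rho_f}{\rho_{obj}}\right)
W_app = 79.09·9.81·(1 − 1025/2051) = 388.1 N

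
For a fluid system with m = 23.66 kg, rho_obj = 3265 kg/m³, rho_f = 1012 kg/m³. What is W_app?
Formula: W_{app} = mg\left(1 - \frac{\rho_f}{\rho_{obj}}\right)
W_app = 23.66·9.81·(1 − 1012/3265) = 160.2 N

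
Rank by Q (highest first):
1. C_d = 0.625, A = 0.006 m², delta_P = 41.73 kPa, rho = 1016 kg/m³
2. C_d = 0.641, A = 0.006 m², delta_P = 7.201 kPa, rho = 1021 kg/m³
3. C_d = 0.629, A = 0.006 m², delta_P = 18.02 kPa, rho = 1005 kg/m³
Case 1: Q = 33.99 L/s
Case 2: Q = 14.44 L/s
Case 3: Q = 22.6 L/s
Ranking (highest first): 1, 3, 2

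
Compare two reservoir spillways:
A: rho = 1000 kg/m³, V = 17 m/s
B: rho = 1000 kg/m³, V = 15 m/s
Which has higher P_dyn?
P_dyn(A) = 144.5 kPa, P_dyn(B) = 112.5 kPa. Answer: A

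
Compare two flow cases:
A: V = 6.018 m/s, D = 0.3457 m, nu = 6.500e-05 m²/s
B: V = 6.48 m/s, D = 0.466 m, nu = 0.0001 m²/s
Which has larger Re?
Re(A) = 32007, Re(B) = 30197. Answer: A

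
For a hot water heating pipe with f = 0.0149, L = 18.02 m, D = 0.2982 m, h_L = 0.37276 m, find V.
Formula: h_L = f \frac{L}{D} \frac{V^2}{2g}
Substituting knowns: 0.37276 = 0.0149·(18.02/0.2982)·V²/(2·9.81)
Solving for V: V = √(0.37276·2·9.81/(0.0149·(18.02/0.2982))) = 2.85 m/s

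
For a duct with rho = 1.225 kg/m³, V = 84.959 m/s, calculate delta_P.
Formula: V = \sqrt{\frac{2 \Delta P}{\rho}}
Substituting knowns: 84.959 = √(2·(delta_P·1000)/1.225)
Solving for delta_P: delta_P = 84.959²·1.225/2/1000 = 4.421 kPa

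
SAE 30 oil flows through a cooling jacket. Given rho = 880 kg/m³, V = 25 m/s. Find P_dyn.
Formula: P_{dyn} = \frac{1}{2} \rho V^2
P_dyn = 0.5·880·25²/1000 = 275 kPa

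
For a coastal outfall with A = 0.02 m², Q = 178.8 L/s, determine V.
Formula: Q = A V
Substituting knowns: 178.8 = 0.02·V·1000
Solving for V: V = (178.8/1000)/0.02 = 8.94 m/s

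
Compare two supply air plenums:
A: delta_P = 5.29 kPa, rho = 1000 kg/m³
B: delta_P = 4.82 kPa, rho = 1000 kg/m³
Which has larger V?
V(A) = 3.253 m/s, V(B) = 3.105 m/s. Answer: A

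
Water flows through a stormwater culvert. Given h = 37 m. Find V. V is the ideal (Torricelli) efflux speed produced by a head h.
Formula: V = \sqrt{2 g h}
V = √(2·9.81·37) = 26.94 m/s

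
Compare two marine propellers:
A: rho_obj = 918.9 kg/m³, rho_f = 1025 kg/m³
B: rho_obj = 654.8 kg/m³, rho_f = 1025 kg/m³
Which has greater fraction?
fraction(A) = 0.8965, fraction(B) = 0.6388. Answer: A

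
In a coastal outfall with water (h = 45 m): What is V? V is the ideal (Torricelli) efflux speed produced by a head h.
Formula: V = \sqrt{2 g h}
V = √(2·9.81·45) = 29.71 m/s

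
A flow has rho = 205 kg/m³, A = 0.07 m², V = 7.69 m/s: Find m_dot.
Formula: \dot{m} = \rho A V
m_dot = 205·0.07·7.69 = 110.4 kg/s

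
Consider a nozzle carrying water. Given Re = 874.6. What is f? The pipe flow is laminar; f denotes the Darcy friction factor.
Formula: f = \frac{64}{Re}
f = 64/874.6 = 0.07318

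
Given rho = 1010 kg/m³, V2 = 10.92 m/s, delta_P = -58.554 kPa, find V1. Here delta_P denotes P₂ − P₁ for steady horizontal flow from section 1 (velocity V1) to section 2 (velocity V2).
Formula: \Delta P = \frac{1}{2} \rho (V_1^2 - V_2^2)
Substituting knowns: -58.554 = 0.5·1010·(V1² − 10.92²)/1000
Solving for V1: V1 = √(10.92² + 2·(-58.554·1000)/1010) = 1.816 m/s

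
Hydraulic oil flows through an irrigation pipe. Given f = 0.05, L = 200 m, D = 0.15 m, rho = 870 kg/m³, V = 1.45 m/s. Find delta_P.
Formula: \Delta P = f \frac{L}{D} \frac{\rho V^2}{2}
delta_P = 0.05·(200/0.15)·0.5·870·1.45²/1000 = 60.97 kPa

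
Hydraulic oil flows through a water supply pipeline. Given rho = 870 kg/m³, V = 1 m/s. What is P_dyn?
Formula: P_{dyn} = \frac{1}{2} \rho V^2
P_dyn = 0.5·870·1²/1000 = 0.435 kPa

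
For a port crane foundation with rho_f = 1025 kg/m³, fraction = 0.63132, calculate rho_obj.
Formula: f_{sub} = \frac{\rho_{obj}}{\rho_f}
Substituting knowns: 0.63132 = rho_obj/1025
Solving for rho_obj: rho_obj = 0.63132·1025 = 647.1 kg/m³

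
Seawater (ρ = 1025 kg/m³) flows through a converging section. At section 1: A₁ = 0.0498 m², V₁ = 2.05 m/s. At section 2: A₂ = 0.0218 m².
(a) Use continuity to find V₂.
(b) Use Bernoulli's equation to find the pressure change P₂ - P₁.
(a) Continuity: A₁V₁=A₂V₂ -> V₂=A₁V₁/A₂=0.0498*2.05/0.0218=4.68 m/s
(b) Bernoulli: P₂-P₁=0.5*rho*(V₁^2-V₂^2)/1000=0.5*1025*(2.05^2-4.68^2)/1000=-9.071 kPa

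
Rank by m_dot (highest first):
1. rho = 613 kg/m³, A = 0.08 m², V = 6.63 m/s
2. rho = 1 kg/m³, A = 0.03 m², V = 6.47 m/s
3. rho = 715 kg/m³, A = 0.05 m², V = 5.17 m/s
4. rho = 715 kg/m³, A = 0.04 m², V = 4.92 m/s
Case 1: m_dot = 325.1 kg/s
Case 2: m_dot = 0.1941 kg/s
Case 3: m_dot = 184.8 kg/s
Case 4: m_dot = 140.7 kg/s
Ranking (highest first): 1, 3, 4, 2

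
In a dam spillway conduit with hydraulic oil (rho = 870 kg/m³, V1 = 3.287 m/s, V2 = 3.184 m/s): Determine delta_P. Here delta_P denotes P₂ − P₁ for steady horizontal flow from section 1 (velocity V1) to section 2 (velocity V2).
Formula: \Delta P = \frac{1}{2} \rho (V_1^2 - V_2^2)
delta_P = 0.5·870·(3.287² − 3.184²)/1000 = 0.2899 kPa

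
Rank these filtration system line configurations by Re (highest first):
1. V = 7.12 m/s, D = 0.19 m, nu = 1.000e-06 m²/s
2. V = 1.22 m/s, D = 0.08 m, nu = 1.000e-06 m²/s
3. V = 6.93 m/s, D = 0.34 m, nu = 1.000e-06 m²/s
Case 1: Re = 1.353e+06
Case 2: Re = 97600
Case 3: Re = 2.356e+06
Ranking (highest first): 3, 1, 2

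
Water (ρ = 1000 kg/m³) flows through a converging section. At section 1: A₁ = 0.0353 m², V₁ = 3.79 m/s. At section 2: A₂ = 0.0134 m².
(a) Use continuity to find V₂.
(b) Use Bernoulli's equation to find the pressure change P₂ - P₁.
(a) Continuity: A₁V₁=A₂V₂ -> V₂=A₁V₁/A₂=0.0353*3.79/0.0134=9.98 m/s
(b) Bernoulli: P₂-P₁=0.5*rho*(V₁^2-V₂^2)/1000=0.5*1000*(3.79^2-9.98^2)/1000=-42.62 kPa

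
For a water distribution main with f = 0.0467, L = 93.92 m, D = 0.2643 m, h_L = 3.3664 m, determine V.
Formula: h_L = f \frac{L}{D} \frac{V^2}{2g}
Substituting knowns: 3.3664 = 0.0467·(93.92/0.2643)·V²/(2·9.81)
Solving for V: V = √(3.3664·2·9.81/(0.0467·(93.92/0.2643))) = 1.995 m/s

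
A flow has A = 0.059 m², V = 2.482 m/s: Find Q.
Formula: Q = A V
Q = 0.059·2.482·1000 = 146.4 L/s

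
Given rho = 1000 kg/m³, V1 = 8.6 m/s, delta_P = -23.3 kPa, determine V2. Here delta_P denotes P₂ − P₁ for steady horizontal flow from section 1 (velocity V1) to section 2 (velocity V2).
Formula: \Delta P = \frac{1}{2} \rho (V_1^2 - V_2^2)
Substituting knowns: -23.3 = 0.5·1000·(8.6² − V2²)/1000
Solving for V2: V2 = √(8.6² − 2·(-23.3·1000)/1000) = 10.98 m/s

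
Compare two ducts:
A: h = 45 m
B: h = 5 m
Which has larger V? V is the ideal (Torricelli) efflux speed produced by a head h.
V(A) = 29.71 m/s, V(B) = 9.905 m/s. Answer: A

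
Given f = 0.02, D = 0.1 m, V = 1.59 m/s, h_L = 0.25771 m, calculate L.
Formula: h_L = f \frac{L}{D} \frac{V^2}{2g}
Substituting knowns: 0.25771 = 0.02·(L/0.1)·1.59²/(2·9.81)
Solving for L: L = 0.25771·2·9.81·0.1/(0.02·1.59²) = 10 m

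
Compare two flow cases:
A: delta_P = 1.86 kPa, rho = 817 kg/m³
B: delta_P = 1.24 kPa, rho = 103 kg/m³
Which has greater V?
V(A) = 2.134 m/s, V(B) = 4.907 m/s. Answer: B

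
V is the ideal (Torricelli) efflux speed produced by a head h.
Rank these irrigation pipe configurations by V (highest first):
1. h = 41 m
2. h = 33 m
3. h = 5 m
Case 1: V = 28.36 m/s
Case 2: V = 25.45 m/s
Case 3: V = 9.905 m/s
Ranking (highest first): 1, 2, 3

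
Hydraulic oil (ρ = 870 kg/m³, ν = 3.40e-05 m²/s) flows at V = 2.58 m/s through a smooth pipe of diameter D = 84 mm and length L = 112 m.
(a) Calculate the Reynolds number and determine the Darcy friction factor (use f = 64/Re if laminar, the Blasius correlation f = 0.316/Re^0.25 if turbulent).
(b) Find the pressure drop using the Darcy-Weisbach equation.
(a) Re = V·D/ν = 2.58·0.084/3.40e-05 = 6374.1 → turbulent (Re > 4000); f = 0.316/Re^0.25 = 0.316/6374.1^0.25 = 0.035366
(b) Darcy-Weisbach: ΔP = f·(L/D)·½ρV²/1000 = 0.035366·(112/0.084)·½·870·2.58²/1000 = 136.5 kPa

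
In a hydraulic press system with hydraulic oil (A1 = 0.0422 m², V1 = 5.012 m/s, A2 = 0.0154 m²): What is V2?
Formula: V_2 = \frac{A_1 V_1}{A_2}
V2 = 0.0422·5.012/0.0154 = 13.73 m/s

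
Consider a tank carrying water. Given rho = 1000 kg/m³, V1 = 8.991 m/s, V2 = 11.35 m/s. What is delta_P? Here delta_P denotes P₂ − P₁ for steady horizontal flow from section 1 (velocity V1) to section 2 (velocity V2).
Formula: \Delta P = \frac{1}{2} \rho (V_1^2 - V_2^2)
delta_P = 0.5·1000·(8.991² − 11.35²)/1000 = -23.99 kPa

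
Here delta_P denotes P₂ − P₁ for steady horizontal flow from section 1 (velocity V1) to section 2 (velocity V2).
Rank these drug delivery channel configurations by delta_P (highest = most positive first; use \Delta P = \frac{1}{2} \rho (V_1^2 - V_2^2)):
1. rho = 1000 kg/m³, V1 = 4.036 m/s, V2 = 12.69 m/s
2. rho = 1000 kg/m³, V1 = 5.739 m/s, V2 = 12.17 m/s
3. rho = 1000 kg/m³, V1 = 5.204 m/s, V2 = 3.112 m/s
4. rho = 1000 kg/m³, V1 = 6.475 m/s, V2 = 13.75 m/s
Case 1: delta_P = -72.37 kPa
Case 2: delta_P = -57.59 kPa
Case 3: delta_P = 8.699 kPa
Case 4: delta_P = -73.57 kPa
Ranking (highest first): 3, 2, 1, 4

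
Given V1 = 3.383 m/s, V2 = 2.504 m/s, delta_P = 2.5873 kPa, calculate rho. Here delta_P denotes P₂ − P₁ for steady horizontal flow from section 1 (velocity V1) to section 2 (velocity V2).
Formula: \Delta P = \frac{1}{2} \rho (V_1^2 - V_2^2)
Substituting knowns: 2.5873 = 0.5·rho·(3.383² − 2.504²)/1000
Solving for rho: rho = 2·(2.5873·1000)/(3.383² − 2.504²) = 1000 kg/m³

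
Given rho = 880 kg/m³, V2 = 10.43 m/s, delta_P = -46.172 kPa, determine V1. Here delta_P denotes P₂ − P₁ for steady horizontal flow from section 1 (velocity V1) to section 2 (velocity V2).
Formula: \Delta P = \frac{1}{2} \rho (V_1^2 - V_2^2)
Substituting knowns: -46.172 = 0.5·880·(V1² − 10.43²)/1000
Solving for V1: V1 = √(10.43² + 2·(-46.172·1000)/880) = 1.962 m/s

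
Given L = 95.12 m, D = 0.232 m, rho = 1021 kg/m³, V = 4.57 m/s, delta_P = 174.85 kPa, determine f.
Formula: \Delta P = f \frac{L}{D} \frac{\rho V^2}{2}
Substituting knowns: 174.85 = f·(95.12/0.232)·0.5·1021·4.57²/1000
Solving for f: f = (174.85·1000)/((95.12/0.232)·0.5·1021·4.57²) = 0.04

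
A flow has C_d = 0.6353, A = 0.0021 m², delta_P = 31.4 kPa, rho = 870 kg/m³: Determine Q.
Formula: Q = C_d A \sqrt{\frac{2 \Delta P}{\rho}}
Q = 0.6353·0.0021·√(2·(31.4·1000)/870)·1000 = 11.33 L/s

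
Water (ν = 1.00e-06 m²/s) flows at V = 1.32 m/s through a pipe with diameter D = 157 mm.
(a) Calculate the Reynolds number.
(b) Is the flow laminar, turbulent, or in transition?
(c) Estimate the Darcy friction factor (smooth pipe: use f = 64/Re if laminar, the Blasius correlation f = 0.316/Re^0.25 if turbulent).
(a) Re = V·D/ν = 1.32·0.157/1.00e-06 = 207240
(b) Flow regime: turbulent (Re > 4000)
(c) Friction factor: f = 0.316/Re^0.25 = 0.316/207240^0.25 = 0.01481 (Blasius is strictly valid for Re ≲ 1e5; used here as the smooth-pipe estimate the problem specifies)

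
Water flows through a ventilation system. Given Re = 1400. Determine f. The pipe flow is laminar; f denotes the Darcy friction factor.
Formula: f = \frac{64}{Re}
f = 64/1400 = 0.04571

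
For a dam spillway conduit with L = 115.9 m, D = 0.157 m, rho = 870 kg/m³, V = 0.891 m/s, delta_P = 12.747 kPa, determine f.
Formula: \Delta P = f \frac{L}{D} \frac{\rho V^2}{2}
Substituting knowns: 12.747 = f·(115.9/0.157)·0.5·870·0.891²/1000
Solving for f: f = (12.747·1000)/((115.9/0.157)·0.5·870·0.891²) = 0.05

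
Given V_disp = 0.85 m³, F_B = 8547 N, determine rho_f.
Formula: F_B = \rho_f g V_{disp}
Substituting knowns: 8547 = rho_f·9.81·0.85
Solving for rho_f: rho_f = 8547/(9.81·0.85) = 1025 kg/m³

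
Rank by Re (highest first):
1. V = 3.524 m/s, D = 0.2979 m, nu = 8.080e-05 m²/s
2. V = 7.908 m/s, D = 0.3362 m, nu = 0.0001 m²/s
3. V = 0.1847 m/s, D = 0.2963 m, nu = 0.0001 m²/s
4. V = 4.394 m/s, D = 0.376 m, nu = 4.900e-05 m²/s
Case 1: Re = 12993
Case 2: Re = 26587
Case 3: Re = 547.3
Case 4: Re = 33717
Ranking (highest first): 4, 2, 1, 3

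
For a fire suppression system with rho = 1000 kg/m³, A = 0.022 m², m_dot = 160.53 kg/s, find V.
Formula: \dot{m} = \rho A V
Substituting knowns: 160.53 = 1000·0.022·V
Solving for V: V = 160.53/(1000·0.022) = 7.297 m/s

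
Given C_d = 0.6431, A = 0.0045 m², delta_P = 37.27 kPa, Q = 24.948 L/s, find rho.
Formula: Q = C_d A \sqrt{\frac{2 \Delta P}{\rho}}
Substituting knowns: 24.948 = 0.6431·0.0045·√(2·(37.27·1000)/rho)·1000
Solving for rho: rho = 2·(37.27·1000)/((24.948/1000)/(0.6431·0.0045))² = 1003 kg/m³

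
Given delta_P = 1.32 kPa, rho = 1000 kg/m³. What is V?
Formula: V = \sqrt{\frac{2 \Delta P}{\rho}}
V = √(2·(1.32·1000)/1000) = 1.625 m/s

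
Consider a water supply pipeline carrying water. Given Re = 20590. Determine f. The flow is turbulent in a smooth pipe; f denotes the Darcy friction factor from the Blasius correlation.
Formula: f = \frac{0.316}{Re^{0.25}}
f = 0.316/20590^0.25 = 0.02638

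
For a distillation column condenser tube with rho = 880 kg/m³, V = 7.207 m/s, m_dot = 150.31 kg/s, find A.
Formula: \dot{m} = \rho A V
Substituting knowns: 150.31 = 880·A·7.207
Solving for A: A = 150.31/(880·7.207) = 0.0237 m²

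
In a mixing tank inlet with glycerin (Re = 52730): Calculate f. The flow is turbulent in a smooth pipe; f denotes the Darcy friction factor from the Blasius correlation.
Formula: f = \frac{0.316}{Re^{0.25}}
f = 0.316/52730^0.25 = 0.02085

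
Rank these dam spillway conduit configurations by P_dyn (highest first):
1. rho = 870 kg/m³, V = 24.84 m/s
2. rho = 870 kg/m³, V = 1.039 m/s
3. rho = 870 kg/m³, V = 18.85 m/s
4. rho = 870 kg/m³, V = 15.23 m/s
Case 1: P_dyn = 268.4 kPa
Case 2: P_dyn = 0.4696 kPa
Case 3: P_dyn = 154.6 kPa
Case 4: P_dyn = 100.9 kPa
Ranking (highest first): 1, 3, 4, 2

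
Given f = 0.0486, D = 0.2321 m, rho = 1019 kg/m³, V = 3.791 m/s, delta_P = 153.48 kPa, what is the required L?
Formula: \Delta P = f \frac{L}{D} \frac{\rho V^2}{2}
Substituting knowns: 153.48 = 0.0486·(L/0.2321)·0.5·1019·3.791²/1000
Solving for L: L = (153.48·1000)·0.2321/(0.0486·0.5·1019·3.791²) = 100.1 m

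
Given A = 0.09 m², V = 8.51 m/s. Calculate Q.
Formula: Q = A V
Q = 0.09·8.51·1000 = 765.9 L/s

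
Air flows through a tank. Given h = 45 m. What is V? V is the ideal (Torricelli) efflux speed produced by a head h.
Formula: V = \sqrt{2 g h}
V = √(2·9.81·45) = 29.71 m/s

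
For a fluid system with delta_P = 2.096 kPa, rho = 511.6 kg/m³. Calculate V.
Formula: V = \sqrt{\frac{2 \Delta P}{\rho}}
V = √(2·(2.096·1000)/511.6) = 2.862 m/s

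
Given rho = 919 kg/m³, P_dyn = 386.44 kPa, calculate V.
Formula: P_{dyn} = \frac{1}{2} \rho V^2
Substituting knowns: 386.44 = 0.5·919·V²/1000
Solving for V: V = √(2·(386.44·1000)/919) = 29 m/s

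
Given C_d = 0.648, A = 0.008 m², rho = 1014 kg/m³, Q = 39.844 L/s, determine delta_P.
Formula: Q = C_d A \sqrt{\frac{2 \Delta P}{\rho}}
Substituting knowns: 39.844 = 0.648·0.008·√(2·(delta_P·1000)/1014)·1000
Solving for delta_P: delta_P = ((39.844/1000)/(0.648·0.008))²·1014/2/1000 = 29.95 kPa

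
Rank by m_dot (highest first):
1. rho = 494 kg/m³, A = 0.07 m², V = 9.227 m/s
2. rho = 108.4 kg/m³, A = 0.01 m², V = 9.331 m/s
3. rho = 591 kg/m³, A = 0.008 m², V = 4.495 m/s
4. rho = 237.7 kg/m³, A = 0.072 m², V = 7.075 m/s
Case 1: m_dot = 319.1 kg/s
Case 2: m_dot = 10.11 kg/s
Case 3: m_dot = 21.25 kg/s
Case 4: m_dot = 121.1 kg/s
Ranking (highest first): 1, 4, 3, 2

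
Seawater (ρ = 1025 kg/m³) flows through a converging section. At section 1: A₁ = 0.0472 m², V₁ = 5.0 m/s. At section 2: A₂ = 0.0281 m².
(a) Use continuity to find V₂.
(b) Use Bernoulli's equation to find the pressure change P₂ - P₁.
(a) Continuity: A₁V₁=A₂V₂ -> V₂=A₁V₁/A₂=0.0472*5.0/0.0281=8.40 m/s
(b) Bernoulli: P₂-P₁=0.5*rho*(V₁^2-V₂^2)/1000=0.5*1025*(5.0^2-8.40^2)/1000=-23.35 kPa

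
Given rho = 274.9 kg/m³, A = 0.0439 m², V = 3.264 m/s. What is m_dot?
Formula: \dot{m} = \rho A V
m_dot = 274.9·0.0439·3.264 = 39.39 kg/s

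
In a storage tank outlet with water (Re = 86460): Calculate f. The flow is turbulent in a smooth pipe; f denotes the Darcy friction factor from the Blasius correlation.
Formula: f = \frac{0.316}{Re^{0.25}}
f = 0.316/86460^0.25 = 0.01843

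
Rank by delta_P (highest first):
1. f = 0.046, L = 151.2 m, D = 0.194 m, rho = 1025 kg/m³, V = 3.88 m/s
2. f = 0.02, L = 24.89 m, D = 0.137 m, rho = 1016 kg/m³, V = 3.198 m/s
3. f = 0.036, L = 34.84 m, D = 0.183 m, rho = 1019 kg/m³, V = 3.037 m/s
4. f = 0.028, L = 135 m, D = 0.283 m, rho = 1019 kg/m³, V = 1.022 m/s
Case 1: delta_P = 276.6 kPa
Case 2: delta_P = 18.88 kPa
Case 3: delta_P = 32.21 kPa
Case 4: delta_P = 7.108 kPa
Ranking (highest first): 1, 3, 2, 4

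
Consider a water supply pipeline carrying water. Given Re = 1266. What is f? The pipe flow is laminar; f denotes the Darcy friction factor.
Formula: f = \frac{64}{Re}
f = 64/1266 = 0.05055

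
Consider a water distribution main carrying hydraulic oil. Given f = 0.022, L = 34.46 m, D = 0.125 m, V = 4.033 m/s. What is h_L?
Formula: h_L = f \frac{L}{D} \frac{V^2}{2g}
h_L = 0.022·(34.46/0.125)·4.033²/(2·9.81) = 5.028 m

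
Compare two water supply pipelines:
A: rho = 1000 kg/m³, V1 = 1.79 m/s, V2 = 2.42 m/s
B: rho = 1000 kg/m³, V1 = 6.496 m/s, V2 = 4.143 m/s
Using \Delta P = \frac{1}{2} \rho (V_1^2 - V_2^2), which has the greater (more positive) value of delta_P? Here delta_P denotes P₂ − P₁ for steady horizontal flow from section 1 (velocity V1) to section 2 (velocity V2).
delta_P(A) = -1.326 kPa, delta_P(B) = 12.52 kPa. Answer: B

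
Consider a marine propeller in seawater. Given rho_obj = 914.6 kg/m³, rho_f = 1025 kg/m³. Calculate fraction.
Formula: f_{sub} = \frac{\rho_{obj}}{\rho_f}
fraction = 914.6/1025 = 0.8923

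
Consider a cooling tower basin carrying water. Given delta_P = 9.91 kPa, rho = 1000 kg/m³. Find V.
Formula: V = \sqrt{\frac{2 \Delta P}{\rho}}
V = √(2·(9.91·1000)/1000) = 4.452 m/s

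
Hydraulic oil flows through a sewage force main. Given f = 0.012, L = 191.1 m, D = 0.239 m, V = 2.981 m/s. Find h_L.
Formula: h_L = f \frac{L}{D} \frac{V^2}{2g}
h_L = 0.012·(191.1/0.239)·2.981²/(2·9.81) = 4.346 m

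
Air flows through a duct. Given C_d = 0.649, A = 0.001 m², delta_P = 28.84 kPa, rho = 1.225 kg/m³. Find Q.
Formula: Q = C_d A \sqrt{\frac{2 \Delta P}{\rho}}
Q = 0.649·0.001·√(2·(28.84·1000)/1.225)·1000 = 140.8 L/s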